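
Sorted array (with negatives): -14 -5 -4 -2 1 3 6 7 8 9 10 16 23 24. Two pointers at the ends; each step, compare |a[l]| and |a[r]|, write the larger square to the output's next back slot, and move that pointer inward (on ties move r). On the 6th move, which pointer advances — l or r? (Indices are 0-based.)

r

l=0 r=13: |-14|<=|24| out[13]=576, r--
l=0 r=12: |-14|<=|23| out[12]=529, r--
l=0 r=11: |-14|<=|16| out[11]=256, r--
l=0 r=10: |-14|>|10| out[10]=196, l++
l=1 r=10: |-5|<=|10| out[9]=100, r--
l=1 r=9: |-5|<=|9| out[8]=81, r--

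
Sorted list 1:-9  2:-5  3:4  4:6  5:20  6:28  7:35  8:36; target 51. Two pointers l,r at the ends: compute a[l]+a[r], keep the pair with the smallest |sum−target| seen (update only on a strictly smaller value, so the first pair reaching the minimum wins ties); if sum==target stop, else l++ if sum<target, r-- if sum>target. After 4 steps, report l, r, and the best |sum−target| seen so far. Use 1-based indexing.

l=5, r=8, best |Δ|=9

l=1 r=8: -9+36=27 d=24 *, l++
l=2 r=8: -5+36=31 d=20 *, l++
l=3 r=8: 4+36=40 d=11 *, l++
l=4 r=8: 6+36=42 d=9 *, l++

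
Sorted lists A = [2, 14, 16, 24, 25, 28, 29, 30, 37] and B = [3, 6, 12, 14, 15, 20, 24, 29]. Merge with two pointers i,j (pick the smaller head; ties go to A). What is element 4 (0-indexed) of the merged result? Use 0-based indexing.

merged[4] = 14

i=0 j=0: A[i]=2<=B[j]=3 take 2, i++
i=1 j=0: A[i]=14>B[j]=3 take 3, j++
i=1 j=1: A[i]=14>B[j]=6 take 6, j++
i=1 j=2: A[i]=14>B[j]=12 take 12, j++
i=1 j=3: A[i]=14<=B[j]=14 take 14, i++
i=2 j=3: A[i]=16>B[j]=14 take 14, j++
i=2 j=4: A[i]=16>B[j]=15 take 15, j++
i=2 j=5: A[i]=16<=B[j]=20 take 16, i++
i=3 j=5: A[i]=24>B[j]=20 take 20, j++
i=3 j=6: A[i]=24<=B[j]=24 take 24, i++
i=4 j=6: A[i]=25>B[j]=24 take 24, j++
i=4 j=7: A[i]=25<=B[j]=29 take 25, i++
i=5 j=7: A[i]=28<=B[j]=29 take 28, i++
i=6 j=7: A[i]=29<=B[j]=29 take 29, i++
i=7 j=7: A[i]=30>B[j]=29 take 29, j++
i=7 j=8: B done, take A[i]=30, i++
i=8 j=8: B done, take A[i]=37, i++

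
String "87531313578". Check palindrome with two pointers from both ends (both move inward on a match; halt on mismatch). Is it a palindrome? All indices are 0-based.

palindrome

[0,10] '8'=='8' → l++,r--
[1,9] '7'=='7' → l++,r--
[2,8] '5'=='5' → l++,r--
[3,7] '3'=='3' → l++,r--
[4,6] '1'=='1' → l++,r--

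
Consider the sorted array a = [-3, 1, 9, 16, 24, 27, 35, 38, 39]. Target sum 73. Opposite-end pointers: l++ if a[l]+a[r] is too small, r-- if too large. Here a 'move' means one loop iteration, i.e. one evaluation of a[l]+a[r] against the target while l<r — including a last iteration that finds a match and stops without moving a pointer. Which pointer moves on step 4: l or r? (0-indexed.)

l

[0,8] -3+39=36 <73 → l++
[1,8] 1+39=40 <73 → l++
[2,8] 9+39=48 <73 → l++
[3,8] 16+39=55 <73 → l++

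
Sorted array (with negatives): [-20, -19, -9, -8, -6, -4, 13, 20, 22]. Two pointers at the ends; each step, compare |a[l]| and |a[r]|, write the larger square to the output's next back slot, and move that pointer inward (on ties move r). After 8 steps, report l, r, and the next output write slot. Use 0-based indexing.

l=5, r=5, next write slot=0

[0,8] |-20|<=|22| out[8]=484 → r--
[0,7] |-20|<=|20| out[7]=400 → r--
[0,6] |-20|>|13| out[6]=400 → l++
[1,6] |-19|>|13| out[5]=361 → l++
[2,6] |-9|<=|13| out[4]=169 → r--
[2,5] |-9|>|-4| out[3]=81 → l++
[3,5] |-8|>|-4| out[2]=64 → l++
[4,5] |-6|>|-4| out[1]=36 → l++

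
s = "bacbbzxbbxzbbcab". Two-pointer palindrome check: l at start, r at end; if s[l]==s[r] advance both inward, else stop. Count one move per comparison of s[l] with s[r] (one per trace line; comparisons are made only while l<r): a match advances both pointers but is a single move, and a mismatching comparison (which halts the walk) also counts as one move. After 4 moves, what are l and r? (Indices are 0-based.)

l=4, r=11

l=0 r=15: 'b'=='b', l++,r--
l=1 r=14: 'a'=='a', l++,r--
l=2 r=13: 'c'=='c', l++,r--
l=3 r=12: 'b'=='b', l++,r--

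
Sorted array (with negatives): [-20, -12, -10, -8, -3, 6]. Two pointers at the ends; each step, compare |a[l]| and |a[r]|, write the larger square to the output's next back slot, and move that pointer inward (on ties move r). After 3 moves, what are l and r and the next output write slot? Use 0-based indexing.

l=0 r=5: |-20|>|6| out[5]=400, l++
l=1 r=5: |-12|>|6| out[4]=144, l++
l=2 r=5: |-10|>|6| out[3]=100, l++

l=3, r=5, next write slot=2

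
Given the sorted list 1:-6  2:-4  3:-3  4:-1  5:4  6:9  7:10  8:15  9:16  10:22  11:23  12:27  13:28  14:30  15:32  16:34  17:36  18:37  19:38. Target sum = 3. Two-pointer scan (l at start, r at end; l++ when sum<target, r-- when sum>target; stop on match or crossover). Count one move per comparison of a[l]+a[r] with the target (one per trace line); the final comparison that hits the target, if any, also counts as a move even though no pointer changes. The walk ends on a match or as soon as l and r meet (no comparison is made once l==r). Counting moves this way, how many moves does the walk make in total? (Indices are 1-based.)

14 moves

l=1 r=19: -6+38=32 >3, r--
l=1 r=18: -6+37=31 >3, r--
l=1 r=17: -6+36=30 >3, r--
l=1 r=16: -6+34=28 >3, r--
l=1 r=15: -6+32=26 >3, r--
l=1 r=14: -6+30=24 >3, r--
l=1 r=13: -6+28=22 >3, r--
l=1 r=12: -6+27=21 >3, r--
l=1 r=11: -6+23=17 >3, r--
l=1 r=10: -6+22=16 >3, r--
l=1 r=9: -6+16=10 >3, r--
l=1 r=8: -6+15=9 >3, r--
l=1 r=7: -6+10=4 >3, r--
l=1 r=6: -6+9=3, found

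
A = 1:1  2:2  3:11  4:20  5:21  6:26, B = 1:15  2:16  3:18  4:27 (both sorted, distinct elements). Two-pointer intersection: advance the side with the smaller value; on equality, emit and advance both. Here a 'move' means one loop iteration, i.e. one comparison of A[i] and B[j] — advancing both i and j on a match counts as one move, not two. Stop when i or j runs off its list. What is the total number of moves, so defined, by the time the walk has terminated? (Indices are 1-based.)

9 moves

[i=1,j=1] 1<15 → i++
[i=2,j=1] 2<15 → i++
[i=3,j=1] 11<15 → i++
[i=4,j=1] 20>15 → j++
[i=4,j=2] 20>16 → j++
[i=4,j=3] 20>18 → j++
[i=4,j=4] 20<27 → i++
[i=5,j=4] 21<27 → i++
[i=6,j=4] 26<27 → i++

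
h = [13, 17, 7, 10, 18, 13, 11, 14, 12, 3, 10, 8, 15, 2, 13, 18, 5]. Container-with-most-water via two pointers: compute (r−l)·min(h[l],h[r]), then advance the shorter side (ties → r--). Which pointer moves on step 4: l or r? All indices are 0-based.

l

l=0 r=16: min(13,5)*16=80 best=80 *, r--
l=0 r=15: min(13,18)*15=195 best=195 *, l++
l=1 r=15: min(17,18)*14=238 best=238 *, l++
l=2 r=15: min(7,18)*13=91 best=238, l++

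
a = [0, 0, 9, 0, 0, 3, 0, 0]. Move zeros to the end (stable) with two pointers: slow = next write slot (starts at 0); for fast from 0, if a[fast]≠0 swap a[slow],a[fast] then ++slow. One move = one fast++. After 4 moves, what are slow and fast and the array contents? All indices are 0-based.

slow=1, fast=4, a=[9, 0, 0, 0, 0, 3, 0, 0]

(s=0,f=0) a[fast]=0 → fast++
(s=0,f=1) a[fast]=0 → fast++
(s=0,f=2) a[fast]=9≠0 swap→a[0]=9 → slow++,fast++
(s=1,f=3) a[fast]=0 → fast++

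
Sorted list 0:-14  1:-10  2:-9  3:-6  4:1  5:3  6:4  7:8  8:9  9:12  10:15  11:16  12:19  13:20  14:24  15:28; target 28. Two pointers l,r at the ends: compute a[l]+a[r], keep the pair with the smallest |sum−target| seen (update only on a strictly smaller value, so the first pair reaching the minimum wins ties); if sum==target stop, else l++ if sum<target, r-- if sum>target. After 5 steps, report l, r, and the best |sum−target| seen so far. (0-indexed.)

l=4, r=14, best |Δ|=1

l=0 r=15: -14+28=14 d=14 *, l++
l=1 r=15: -10+28=18 d=10 *, l++
l=2 r=15: -9+28=19 d=9 *, l++
l=3 r=15: -6+28=22 d=6 *, l++
l=4 r=15: 1+28=29 d=1 *, r--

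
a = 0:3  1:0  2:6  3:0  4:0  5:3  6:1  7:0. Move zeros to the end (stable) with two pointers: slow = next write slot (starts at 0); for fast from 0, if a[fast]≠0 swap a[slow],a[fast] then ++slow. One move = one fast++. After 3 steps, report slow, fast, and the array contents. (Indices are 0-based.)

slow=2, fast=3, a=[3, 6, 0, 0, 0, 3, 1, 0]

(s=0,f=0) a[fast]=3≠0 swap→a[0]=3 → slow++,fast++
(s=1,f=1) a[fast]=0 → fast++
(s=1,f=2) a[fast]=6≠0 swap→a[1]=6 → slow++,fast++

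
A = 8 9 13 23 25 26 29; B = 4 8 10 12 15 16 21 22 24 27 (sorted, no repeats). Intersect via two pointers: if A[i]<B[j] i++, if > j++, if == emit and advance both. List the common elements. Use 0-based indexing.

i=0 j=0: 8>4, j++
i=0 j=1: 8==8 emit, i++,j++
i=1 j=2: 9<10, i++
i=2 j=2: 13>10, j++
i=2 j=3: 13>12, j++
i=2 j=4: 13<15, i++
i=3 j=4: 23>15, j++
i=3 j=5: 23>16, j++
i=3 j=6: 23>21, j++
i=3 j=7: 23>22, j++
i=3 j=8: 23<24, i++
i=4 j=8: 25>24, j++
i=4 j=9: 25<27, i++
i=5 j=9: 26<27, i++
i=6 j=9: 29>27, j++

intersection = [8]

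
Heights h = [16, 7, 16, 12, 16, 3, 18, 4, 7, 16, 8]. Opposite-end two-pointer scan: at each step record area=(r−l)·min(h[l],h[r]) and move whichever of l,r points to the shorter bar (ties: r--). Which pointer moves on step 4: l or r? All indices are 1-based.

r

[1,11] min(16,8)*10=80 best=80 * → r--
[1,10] min(16,16)*9=144 best=144 * → r--
[1,9] min(16,7)*8=56 best=144 → r--
[1,8] min(16,4)*7=28 best=144 → r--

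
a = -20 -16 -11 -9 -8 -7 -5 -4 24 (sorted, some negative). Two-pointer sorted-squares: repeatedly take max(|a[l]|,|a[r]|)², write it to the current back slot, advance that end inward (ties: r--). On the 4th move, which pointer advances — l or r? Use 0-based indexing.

l

[0,8] |-20|<=|24| out[8]=576 → r--
[0,7] |-20|>|-4| out[7]=400 → l++
[1,7] |-16|>|-4| out[6]=256 → l++
[2,7] |-11|>|-4| out[5]=121 → l++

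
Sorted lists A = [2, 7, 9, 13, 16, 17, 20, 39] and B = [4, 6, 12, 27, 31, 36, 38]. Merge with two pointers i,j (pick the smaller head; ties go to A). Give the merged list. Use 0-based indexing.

i=0 j=0: A[i]=2<=B[j]=4 take 2, i++
i=1 j=0: A[i]=7>B[j]=4 take 4, j++
i=1 j=1: A[i]=7>B[j]=6 take 6, j++
i=1 j=2: A[i]=7<=B[j]=12 take 7, i++
i=2 j=2: A[i]=9<=B[j]=12 take 9, i++
i=3 j=2: A[i]=13>B[j]=12 take 12, j++
i=3 j=3: A[i]=13<=B[j]=27 take 13, i++
i=4 j=3: A[i]=16<=B[j]=27 take 16, i++
i=5 j=3: A[i]=17<=B[j]=27 take 17, i++
i=6 j=3: A[i]=20<=B[j]=27 take 20, i++
i=7 j=3: A[i]=39>B[j]=27 take 27, j++
i=7 j=4: A[i]=39>B[j]=31 take 31, j++
i=7 j=5: A[i]=39>B[j]=36 take 36, j++
i=7 j=6: A[i]=39>B[j]=38 take 38, j++
i=7 j=7: B done, take A[i]=39, i++

[2, 4, 6, 7, 9, 12, 13, 16, 17, 20, 27, 31, 36, 38, 39]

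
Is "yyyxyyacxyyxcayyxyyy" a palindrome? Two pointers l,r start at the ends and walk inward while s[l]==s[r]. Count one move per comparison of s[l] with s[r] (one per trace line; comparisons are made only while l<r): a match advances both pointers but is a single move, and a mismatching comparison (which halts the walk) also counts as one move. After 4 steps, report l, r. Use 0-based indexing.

[0,19] 'y'=='y' → l++,r--
[1,18] 'y'=='y' → l++,r--
[2,17] 'y'=='y' → l++,r--
[3,16] 'x'=='x' → l++,r--

l=4, r=15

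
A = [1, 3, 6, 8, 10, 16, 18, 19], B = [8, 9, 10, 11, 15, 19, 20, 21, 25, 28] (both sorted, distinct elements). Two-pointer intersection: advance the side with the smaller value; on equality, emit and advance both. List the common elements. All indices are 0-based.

[i=0,j=0] 1<8 → i++
[i=1,j=0] 3<8 → i++
[i=2,j=0] 6<8 → i++
[i=3,j=0] 8==8 emit → i++,j++
[i=4,j=1] 10>9 → j++
[i=4,j=2] 10==10 emit → i++,j++
[i=5,j=3] 16>11 → j++
[i=5,j=4] 16>15 → j++
[i=5,j=5] 16<19 → i++
[i=6,j=5] 18<19 → i++
[i=7,j=5] 19==19 emit → i++,j++

intersection = [8, 10, 19]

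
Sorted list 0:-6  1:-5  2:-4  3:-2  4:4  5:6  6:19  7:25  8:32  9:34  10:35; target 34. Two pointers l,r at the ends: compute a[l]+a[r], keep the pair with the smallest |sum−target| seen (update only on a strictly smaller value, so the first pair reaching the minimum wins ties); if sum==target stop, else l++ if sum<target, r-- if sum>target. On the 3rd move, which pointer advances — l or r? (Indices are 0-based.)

l

[0,10] -6+35=29 d=5 * → l++
[1,10] -5+35=30 d=4 * → l++
[2,10] -4+35=31 d=3 * → l++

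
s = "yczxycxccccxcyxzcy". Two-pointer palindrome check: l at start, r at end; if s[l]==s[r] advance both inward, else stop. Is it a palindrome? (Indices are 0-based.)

palindrome

[0,17] 'y'=='y' → l++,r--
[1,16] 'c'=='c' → l++,r--
[2,15] 'z'=='z' → l++,r--
[3,14] 'x'=='x' → l++,r--
[4,13] 'y'=='y' → l++,r--
[5,12] 'c'=='c' → l++,r--
[6,11] 'x'=='x' → l++,r--
[7,10] 'c'=='c' → l++,r--
[8,9] 'c'=='c' → l++,r--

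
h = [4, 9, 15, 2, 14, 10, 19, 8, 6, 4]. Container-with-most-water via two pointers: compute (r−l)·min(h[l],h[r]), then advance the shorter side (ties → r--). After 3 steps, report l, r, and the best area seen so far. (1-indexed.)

l=2, r=8, best area=42

[1,10] min(4,4)*9=36 best=36 * → r--
[1,9] min(4,6)*8=32 best=36 → l++
[2,9] min(9,6)*7=42 best=42 * → r--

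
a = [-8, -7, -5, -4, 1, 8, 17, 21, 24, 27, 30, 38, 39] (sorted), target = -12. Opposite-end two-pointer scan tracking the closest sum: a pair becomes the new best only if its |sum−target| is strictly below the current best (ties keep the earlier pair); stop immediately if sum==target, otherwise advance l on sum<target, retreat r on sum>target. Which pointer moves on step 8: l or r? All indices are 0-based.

l=0 r=12: -8+39=31 d=43 *, r--
l=0 r=11: -8+38=30 d=42 *, r--
l=0 r=10: -8+30=22 d=34 *, r--
l=0 r=9: -8+27=19 d=31 *, r--
l=0 r=8: -8+24=16 d=28 *, r--
l=0 r=7: -8+21=13 d=25 *, r--
l=0 r=6: -8+17=9 d=21 *, r--
l=0 r=5: -8+8=0 d=12 *, r--

r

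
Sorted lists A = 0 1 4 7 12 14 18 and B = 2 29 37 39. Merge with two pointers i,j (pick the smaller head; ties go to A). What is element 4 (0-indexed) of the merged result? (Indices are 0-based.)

merged[4] = 7

i=0 j=0: A[i]=0<=B[j]=2 take 0, i++
i=1 j=0: A[i]=1<=B[j]=2 take 1, i++
i=2 j=0: A[i]=4>B[j]=2 take 2, j++
i=2 j=1: A[i]=4<=B[j]=29 take 4, i++
i=3 j=1: A[i]=7<=B[j]=29 take 7, i++
i=4 j=1: A[i]=12<=B[j]=29 take 12, i++
i=5 j=1: A[i]=14<=B[j]=29 take 14, i++
i=6 j=1: A[i]=18<=B[j]=29 take 18, i++
i=7 j=1: A done, take B[j]=29, j++
i=7 j=2: A done, take B[j]=37, j++
i=7 j=3: A done, take B[j]=39, j++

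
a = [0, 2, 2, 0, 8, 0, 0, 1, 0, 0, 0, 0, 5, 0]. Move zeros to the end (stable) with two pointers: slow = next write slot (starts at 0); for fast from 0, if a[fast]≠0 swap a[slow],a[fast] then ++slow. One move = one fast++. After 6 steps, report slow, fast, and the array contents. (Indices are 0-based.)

slow=0 fast=0: a[fast]=0, fast++
slow=0 fast=1: a[fast]=2≠0 swap→a[0]=2, slow++,fast++
slow=1 fast=2: a[fast]=2≠0 swap→a[1]=2, slow++,fast++
slow=2 fast=3: a[fast]=0, fast++
slow=2 fast=4: a[fast]=8≠0 swap→a[2]=8, slow++,fast++
slow=3 fast=5: a[fast]=0, fast++

slow=3, fast=6, a=[2, 2, 8, 0, 0, 0, 0, 1, 0, 0, 0, 0, 5, 0]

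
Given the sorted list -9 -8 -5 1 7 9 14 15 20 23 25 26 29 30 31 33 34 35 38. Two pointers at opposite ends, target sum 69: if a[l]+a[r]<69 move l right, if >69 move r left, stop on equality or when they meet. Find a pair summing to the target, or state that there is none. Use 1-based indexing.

(31, 38)

l=1 r=19: -9+38=29 <69, l++
l=2 r=19: -8+38=30 <69, l++
l=3 r=19: -5+38=33 <69, l++
l=4 r=19: 1+38=39 <69, l++
l=5 r=19: 7+38=45 <69, l++
l=6 r=19: 9+38=47 <69, l++
l=7 r=19: 14+38=52 <69, l++
l=8 r=19: 15+38=53 <69, l++
l=9 r=19: 20+38=58 <69, l++
l=10 r=19: 23+38=61 <69, l++
l=11 r=19: 25+38=63 <69, l++
l=12 r=19: 26+38=64 <69, l++
l=13 r=19: 29+38=67 <69, l++
l=14 r=19: 30+38=68 <69, l++
l=15 r=19: 31+38=69, found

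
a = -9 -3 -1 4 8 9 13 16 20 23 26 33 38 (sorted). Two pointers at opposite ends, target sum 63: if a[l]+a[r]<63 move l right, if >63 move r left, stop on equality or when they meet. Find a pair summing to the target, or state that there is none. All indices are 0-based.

[0,12] -9+38=29 <63 → l++
[1,12] -3+38=35 <63 → l++
[2,12] -1+38=37 <63 → l++
[3,12] 4+38=42 <63 → l++
[4,12] 8+38=46 <63 → l++
[5,12] 9+38=47 <63 → l++
[6,12] 13+38=51 <63 → l++
[7,12] 16+38=54 <63 → l++
[8,12] 20+38=58 <63 → l++
[9,12] 23+38=61 <63 → l++
[10,12] 26+38=64 >63 → r--
[10,11] 26+33=59 <63 → l++

no pair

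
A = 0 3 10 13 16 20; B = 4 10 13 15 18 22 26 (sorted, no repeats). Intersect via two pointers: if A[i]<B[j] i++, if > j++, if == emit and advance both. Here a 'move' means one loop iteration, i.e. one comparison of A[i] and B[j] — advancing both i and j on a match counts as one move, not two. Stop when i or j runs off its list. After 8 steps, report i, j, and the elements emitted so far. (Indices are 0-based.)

i=0 j=0: 0<4, i++
i=1 j=0: 3<4, i++
i=2 j=0: 10>4, j++
i=2 j=1: 10==10 emit, i++,j++
i=3 j=2: 13==13 emit, i++,j++
i=4 j=3: 16>15, j++
i=4 j=4: 16<18, i++
i=5 j=4: 20>18, j++

i=5, j=5, emitted=[10, 13]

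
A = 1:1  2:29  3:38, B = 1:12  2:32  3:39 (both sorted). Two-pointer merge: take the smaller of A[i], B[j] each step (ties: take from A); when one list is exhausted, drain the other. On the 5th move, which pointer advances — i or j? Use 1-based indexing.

i

[i=1,j=1] A[i]=1<=B[j]=12 take 1 → i++
[i=2,j=1] A[i]=29>B[j]=12 take 12 → j++
[i=2,j=2] A[i]=29<=B[j]=32 take 29 → i++
[i=3,j=2] A[i]=38>B[j]=32 take 32 → j++
[i=3,j=3] A[i]=38<=B[j]=39 take 38 → i++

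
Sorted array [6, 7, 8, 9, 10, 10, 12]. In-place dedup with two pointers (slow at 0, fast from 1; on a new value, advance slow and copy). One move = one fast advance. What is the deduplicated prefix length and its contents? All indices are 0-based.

length 6; prefix = [6, 7, 8, 9, 10, 12]

slow=0 fast=1: a[fast]=7≠a[slow]=6 write a[1]=7, slow++,fast++
slow=1 fast=2: a[fast]=8≠a[slow]=7 write a[2]=8, slow++,fast++
slow=2 fast=3: a[fast]=9≠a[slow]=8 write a[3]=9, slow++,fast++
slow=3 fast=4: a[fast]=10≠a[slow]=9 write a[4]=10, slow++,fast++
slow=4 fast=5: a[fast]=10=a[slow] dup, fast++
slow=4 fast=6: a[fast]=12≠a[slow]=10 write a[5]=12, slow++,fast++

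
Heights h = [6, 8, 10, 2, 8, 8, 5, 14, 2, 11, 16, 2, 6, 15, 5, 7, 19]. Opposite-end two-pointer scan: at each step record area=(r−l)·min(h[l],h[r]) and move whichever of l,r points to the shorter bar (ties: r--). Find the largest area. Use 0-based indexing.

max area = 140

[0,16] min(6,19)*16=96 best=96 * → l++
[1,16] min(8,19)*15=120 best=120 * → l++
[2,16] min(10,19)*14=140 best=140 * → l++
[3,16] min(2,19)*13=26 best=140 → l++
[4,16] min(8,19)*12=96 best=140 → l++
[5,16] min(8,19)*11=88 best=140 → l++
[6,16] min(5,19)*10=50 best=140 → l++
[7,16] min(14,19)*9=126 best=140 → l++
[8,16] min(2,19)*8=16 best=140 → l++
[9,16] min(11,19)*7=77 best=140 → l++
[10,16] min(16,19)*6=96 best=140 → l++
[11,16] min(2,19)*5=10 best=140 → l++
[12,16] min(6,19)*4=24 best=140 → l++
[13,16] min(15,19)*3=45 best=140 → l++
[14,16] min(5,19)*2=10 best=140 → l++
[15,16] min(7,19)*1=7 best=140 → l++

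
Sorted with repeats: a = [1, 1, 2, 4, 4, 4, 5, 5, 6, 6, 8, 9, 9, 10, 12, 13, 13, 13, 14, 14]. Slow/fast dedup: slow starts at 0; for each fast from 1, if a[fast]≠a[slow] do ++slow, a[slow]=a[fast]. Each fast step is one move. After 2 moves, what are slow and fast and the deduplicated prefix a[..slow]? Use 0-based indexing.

(s=0,f=1) a[fast]=1=a[slow] dup → fast++
(s=0,f=2) a[fast]=2≠a[slow]=1 write a[1]=2 → slow++,fast++

slow=1, fast=3, prefix=[1, 2]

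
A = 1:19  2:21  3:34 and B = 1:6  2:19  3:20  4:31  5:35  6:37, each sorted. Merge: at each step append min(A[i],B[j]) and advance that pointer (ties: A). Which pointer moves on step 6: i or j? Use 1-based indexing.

i=1 j=1: A[i]=19>B[j]=6 take 6, j++
i=1 j=2: A[i]=19<=B[j]=19 take 19, i++
i=2 j=2: A[i]=21>B[j]=19 take 19, j++
i=2 j=3: A[i]=21>B[j]=20 take 20, j++
i=2 j=4: A[i]=21<=B[j]=31 take 21, i++
i=3 j=4: A[i]=34>B[j]=31 take 31, j++

j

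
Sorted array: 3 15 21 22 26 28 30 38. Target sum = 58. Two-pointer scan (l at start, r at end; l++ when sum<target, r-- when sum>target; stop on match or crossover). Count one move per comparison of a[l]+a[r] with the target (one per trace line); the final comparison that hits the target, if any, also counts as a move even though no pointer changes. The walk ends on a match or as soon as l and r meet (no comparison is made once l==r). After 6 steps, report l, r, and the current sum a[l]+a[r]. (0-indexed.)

l=5, r=6, sum=58

[0,7] 3+38=41 <58 → l++
[1,7] 15+38=53 <58 → l++
[2,7] 21+38=59 >58 → r--
[2,6] 21+30=51 <58 → l++
[3,6] 22+30=52 <58 → l++
[4,6] 26+30=56 <58 → l++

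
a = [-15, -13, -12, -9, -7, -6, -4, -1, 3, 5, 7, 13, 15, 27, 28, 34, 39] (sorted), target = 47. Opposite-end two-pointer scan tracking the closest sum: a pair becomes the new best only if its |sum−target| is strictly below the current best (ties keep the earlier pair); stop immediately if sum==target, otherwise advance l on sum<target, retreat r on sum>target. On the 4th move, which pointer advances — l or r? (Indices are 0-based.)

l

[0,16] -15+39=24 d=23 * → l++
[1,16] -13+39=26 d=21 * → l++
[2,16] -12+39=27 d=20 * → l++
[3,16] -9+39=30 d=17 * → l++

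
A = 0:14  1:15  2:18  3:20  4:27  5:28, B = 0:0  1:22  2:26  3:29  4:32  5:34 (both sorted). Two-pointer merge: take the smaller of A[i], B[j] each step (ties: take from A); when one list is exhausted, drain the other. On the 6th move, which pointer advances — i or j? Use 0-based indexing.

j

[i=0,j=0] A[i]=14>B[j]=0 take 0 → j++
[i=0,j=1] A[i]=14<=B[j]=22 take 14 → i++
[i=1,j=1] A[i]=15<=B[j]=22 take 15 → i++
[i=2,j=1] A[i]=18<=B[j]=22 take 18 → i++
[i=3,j=1] A[i]=20<=B[j]=22 take 20 → i++
[i=4,j=1] A[i]=27>B[j]=22 take 22 → j++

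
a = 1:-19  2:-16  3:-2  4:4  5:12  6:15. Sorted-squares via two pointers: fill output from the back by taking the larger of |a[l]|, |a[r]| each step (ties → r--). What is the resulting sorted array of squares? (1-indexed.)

[1,6] |-19|>|15| out[6]=361 → l++
[2,6] |-16|>|15| out[5]=256 → l++
[3,6] |-2|<=|15| out[4]=225 → r--
[3,5] |-2|<=|12| out[3]=144 → r--
[3,4] |-2|<=|4| out[2]=16 → r--
[3,3] |-2|<=|-2| out[1]=4 → r--

[4, 16, 144, 225, 256, 361]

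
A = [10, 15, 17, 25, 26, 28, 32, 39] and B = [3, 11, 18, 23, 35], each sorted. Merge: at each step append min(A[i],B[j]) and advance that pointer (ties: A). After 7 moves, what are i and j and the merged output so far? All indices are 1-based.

i=4, j=5, merged so far=[3, 10, 11, 15, 17, 18, 23]

[i=1,j=1] A[i]=10>B[j]=3 take 3 → j++
[i=1,j=2] A[i]=10<=B[j]=11 take 10 → i++
[i=2,j=2] A[i]=15>B[j]=11 take 11 → j++
[i=2,j=3] A[i]=15<=B[j]=18 take 15 → i++
[i=3,j=3] A[i]=17<=B[j]=18 take 17 → i++
[i=4,j=3] A[i]=25>B[j]=18 take 18 → j++
[i=4,j=4] A[i]=25>B[j]=23 take 23 → j++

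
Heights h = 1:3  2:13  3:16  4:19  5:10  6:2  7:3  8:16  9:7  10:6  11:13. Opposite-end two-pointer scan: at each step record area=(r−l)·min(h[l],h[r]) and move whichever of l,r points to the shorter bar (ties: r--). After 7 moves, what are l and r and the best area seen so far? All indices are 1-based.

[1,11] min(3,13)*10=30 best=30 * → l++
[2,11] min(13,13)*9=117 best=117 * → r--
[2,10] min(13,6)*8=48 best=117 → r--
[2,9] min(13,7)*7=49 best=117 → r--
[2,8] min(13,16)*6=78 best=117 → l++
[3,8] min(16,16)*5=80 best=117 → r--
[3,7] min(16,3)*4=12 best=117 → r--

l=3, r=6, best area=117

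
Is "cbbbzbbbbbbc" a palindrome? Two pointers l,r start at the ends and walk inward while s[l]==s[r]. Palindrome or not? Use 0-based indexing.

not a palindrome (mismatch at 4,7)

[0,11] 'c'=='c' → l++,r--
[1,10] 'b'=='b' → l++,r--
[2,9] 'b'=='b' → l++,r--
[3,8] 'b'=='b' → l++,r--
[4,7] 'z'!='b' → stop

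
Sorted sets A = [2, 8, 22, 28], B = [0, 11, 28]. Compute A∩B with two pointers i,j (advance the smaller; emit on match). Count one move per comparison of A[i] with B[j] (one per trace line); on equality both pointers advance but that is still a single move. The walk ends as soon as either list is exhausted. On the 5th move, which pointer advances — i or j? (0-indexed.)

i

i=0 j=0: 2>0, j++
i=0 j=1: 2<11, i++
i=1 j=1: 8<11, i++
i=2 j=1: 22>11, j++
i=2 j=2: 22<28, i++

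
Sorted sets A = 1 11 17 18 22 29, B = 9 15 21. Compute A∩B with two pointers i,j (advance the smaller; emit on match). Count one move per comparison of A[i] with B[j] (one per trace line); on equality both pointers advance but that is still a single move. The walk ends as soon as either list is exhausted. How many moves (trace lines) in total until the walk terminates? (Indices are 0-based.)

[i=0,j=0] 1<9 → i++
[i=1,j=0] 11>9 → j++
[i=1,j=1] 11<15 → i++
[i=2,j=1] 17>15 → j++
[i=2,j=2] 17<21 → i++
[i=3,j=2] 18<21 → i++
[i=4,j=2] 22>21 → j++

7 moves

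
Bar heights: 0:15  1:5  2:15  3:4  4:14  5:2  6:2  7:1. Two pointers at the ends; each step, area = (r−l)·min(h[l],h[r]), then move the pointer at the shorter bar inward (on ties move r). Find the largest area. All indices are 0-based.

l=0 r=7: min(15,1)*7=7 best=7 *, r--
l=0 r=6: min(15,2)*6=12 best=12 *, r--
l=0 r=5: min(15,2)*5=10 best=12, r--
l=0 r=4: min(15,14)*4=56 best=56 *, r--
l=0 r=3: min(15,4)*3=12 best=56, r--
l=0 r=2: min(15,15)*2=30 best=56, r--
l=0 r=1: min(15,5)*1=5 best=56, r--

max area = 56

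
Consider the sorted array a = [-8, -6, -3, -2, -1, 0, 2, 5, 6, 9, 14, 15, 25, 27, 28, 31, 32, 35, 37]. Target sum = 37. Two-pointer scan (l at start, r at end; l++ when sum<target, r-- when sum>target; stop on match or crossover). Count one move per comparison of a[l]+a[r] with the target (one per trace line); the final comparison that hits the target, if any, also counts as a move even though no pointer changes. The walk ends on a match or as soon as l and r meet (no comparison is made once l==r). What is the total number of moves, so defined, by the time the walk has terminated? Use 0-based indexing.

6 moves

[0,18] -8+37=29 <37 → l++
[1,18] -6+37=31 <37 → l++
[2,18] -3+37=34 <37 → l++
[3,18] -2+37=35 <37 → l++
[4,18] -1+37=36 <37 → l++
[5,18] 0+37=37 → found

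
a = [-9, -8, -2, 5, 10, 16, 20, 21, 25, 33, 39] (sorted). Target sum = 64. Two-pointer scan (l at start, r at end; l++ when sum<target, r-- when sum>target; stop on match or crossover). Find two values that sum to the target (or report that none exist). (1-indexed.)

(25, 39)

[1,11] -9+39=30 <64 → l++
[2,11] -8+39=31 <64 → l++
[3,11] -2+39=37 <64 → l++
[4,11] 5+39=44 <64 → l++
[5,11] 10+39=49 <64 → l++
[6,11] 16+39=55 <64 → l++
[7,11] 20+39=59 <64 → l++
[8,11] 21+39=60 <64 → l++
[9,11] 25+39=64 → found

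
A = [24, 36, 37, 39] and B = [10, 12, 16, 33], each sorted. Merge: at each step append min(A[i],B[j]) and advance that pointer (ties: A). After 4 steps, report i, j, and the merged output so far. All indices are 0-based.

i=1, j=3, merged so far=[10, 12, 16, 24]

i=0 j=0: A[i]=24>B[j]=10 take 10, j++
i=0 j=1: A[i]=24>B[j]=12 take 12, j++
i=0 j=2: A[i]=24>B[j]=16 take 16, j++
i=0 j=3: A[i]=24<=B[j]=33 take 24, i++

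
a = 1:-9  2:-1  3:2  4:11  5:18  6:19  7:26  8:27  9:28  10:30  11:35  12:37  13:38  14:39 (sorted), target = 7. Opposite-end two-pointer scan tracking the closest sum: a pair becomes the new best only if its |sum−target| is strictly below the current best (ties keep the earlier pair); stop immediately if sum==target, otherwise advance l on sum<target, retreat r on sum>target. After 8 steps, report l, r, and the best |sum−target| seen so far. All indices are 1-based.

l=1, r=6, best |Δ|=10

[1,14] -9+39=30 d=23 * → r--
[1,13] -9+38=29 d=22 * → r--
[1,12] -9+37=28 d=21 * → r--
[1,11] -9+35=26 d=19 * → r--
[1,10] -9+30=21 d=14 * → r--
[1,9] -9+28=19 d=12 * → r--
[1,8] -9+27=18 d=11 * → r--
[1,7] -9+26=17 d=10 * → r--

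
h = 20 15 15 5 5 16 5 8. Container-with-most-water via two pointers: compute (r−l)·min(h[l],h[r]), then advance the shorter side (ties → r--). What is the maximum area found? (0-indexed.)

max area = 80

l=0 r=7: min(20,8)*7=56 best=56 *, r--
l=0 r=6: min(20,5)*6=30 best=56, r--
l=0 r=5: min(20,16)*5=80 best=80 *, r--
l=0 r=4: min(20,5)*4=20 best=80, r--
l=0 r=3: min(20,5)*3=15 best=80, r--
l=0 r=2: min(20,15)*2=30 best=80, r--
l=0 r=1: min(20,15)*1=15 best=80, r--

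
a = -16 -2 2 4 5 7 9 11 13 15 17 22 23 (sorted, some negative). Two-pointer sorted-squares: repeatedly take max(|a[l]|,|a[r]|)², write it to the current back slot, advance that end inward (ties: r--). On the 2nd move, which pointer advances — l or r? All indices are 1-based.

r

[1,13] |-16|<=|23| out[13]=529 → r--
[1,12] |-16|<=|22| out[12]=484 → r--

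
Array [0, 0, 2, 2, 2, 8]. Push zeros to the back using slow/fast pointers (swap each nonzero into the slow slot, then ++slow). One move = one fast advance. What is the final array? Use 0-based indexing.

[2, 2, 2, 8, 0, 0]

slow=0 fast=0: a[fast]=0, fast++
slow=0 fast=1: a[fast]=0, fast++
slow=0 fast=2: a[fast]=2≠0 swap→a[0]=2, slow++,fast++
slow=1 fast=3: a[fast]=2≠0 swap→a[1]=2, slow++,fast++
slow=2 fast=4: a[fast]=2≠0 swap→a[2]=2, slow++,fast++
slow=3 fast=5: a[fast]=8≠0 swap→a[3]=8, slow++,fast++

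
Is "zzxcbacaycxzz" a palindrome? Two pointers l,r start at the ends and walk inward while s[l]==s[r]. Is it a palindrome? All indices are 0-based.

[0,12] 'z'=='z' → l++,r--
[1,11] 'z'=='z' → l++,r--
[2,10] 'x'=='x' → l++,r--
[3,9] 'c'=='c' → l++,r--
[4,8] 'b'!='y' → stop

not a palindrome (mismatch at 4,8)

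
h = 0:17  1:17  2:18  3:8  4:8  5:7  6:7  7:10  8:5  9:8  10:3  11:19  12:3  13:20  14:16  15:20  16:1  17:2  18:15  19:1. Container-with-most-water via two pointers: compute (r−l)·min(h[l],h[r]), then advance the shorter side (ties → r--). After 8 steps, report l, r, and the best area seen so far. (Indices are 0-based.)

l=4, r=15, best area=270

l=0 r=19: min(17,1)*19=19 best=19 *, r--
l=0 r=18: min(17,15)*18=270 best=270 *, r--
l=0 r=17: min(17,2)*17=34 best=270, r--
l=0 r=16: min(17,1)*16=16 best=270, r--
l=0 r=15: min(17,20)*15=255 best=270, l++
l=1 r=15: min(17,20)*14=238 best=270, l++
l=2 r=15: min(18,20)*13=234 best=270, l++
l=3 r=15: min(8,20)*12=96 best=270, l++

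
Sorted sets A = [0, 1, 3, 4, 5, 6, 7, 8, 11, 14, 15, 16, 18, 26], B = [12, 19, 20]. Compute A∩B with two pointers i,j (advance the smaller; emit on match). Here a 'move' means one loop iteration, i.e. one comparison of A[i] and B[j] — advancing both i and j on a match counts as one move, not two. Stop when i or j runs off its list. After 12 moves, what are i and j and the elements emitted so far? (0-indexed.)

i=11, j=1, emitted=[]

i=0 j=0: 0<12, i++
i=1 j=0: 1<12, i++
i=2 j=0: 3<12, i++
i=3 j=0: 4<12, i++
i=4 j=0: 5<12, i++
i=5 j=0: 6<12, i++
i=6 j=0: 7<12, i++
i=7 j=0: 8<12, i++
i=8 j=0: 11<12, i++
i=9 j=0: 14>12, j++
i=9 j=1: 14<19, i++
i=10 j=1: 15<19, i++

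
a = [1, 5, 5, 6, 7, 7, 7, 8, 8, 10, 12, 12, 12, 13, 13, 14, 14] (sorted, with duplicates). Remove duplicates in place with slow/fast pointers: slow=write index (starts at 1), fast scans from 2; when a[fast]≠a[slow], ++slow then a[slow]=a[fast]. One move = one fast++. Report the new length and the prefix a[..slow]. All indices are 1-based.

(s=1,f=2) a[fast]=5≠a[slow]=1 write a[2]=5 → slow++,fast++
(s=2,f=3) a[fast]=5=a[slow] dup → fast++
(s=2,f=4) a[fast]=6≠a[slow]=5 write a[3]=6 → slow++,fast++
(s=3,f=5) a[fast]=7≠a[slow]=6 write a[4]=7 → slow++,fast++
(s=4,f=6) a[fast]=7=a[slow] dup → fast++
(s=4,f=7) a[fast]=7=a[slow] dup → fast++
(s=4,f=8) a[fast]=8≠a[slow]=7 write a[5]=8 → slow++,fast++
(s=5,f=9) a[fast]=8=a[slow] dup → fast++
(s=5,f=10) a[fast]=10≠a[slow]=8 write a[6]=10 → slow++,fast++
(s=6,f=11) a[fast]=12≠a[slow]=10 write a[7]=12 → slow++,fast++
(s=7,f=12) a[fast]=12=a[slow] dup → fast++
(s=7,f=13) a[fast]=12=a[slow] dup → fast++
(s=7,f=14) a[fast]=13≠a[slow]=12 write a[8]=13 → slow++,fast++
(s=8,f=15) a[fast]=13=a[slow] dup → fast++
(s=8,f=16) a[fast]=14≠a[slow]=13 write a[9]=14 → slow++,fast++
(s=9,f=17) a[fast]=14=a[slow] dup → fast++

length 9; prefix = [1, 5, 6, 7, 8, 10, 12, 13, 14]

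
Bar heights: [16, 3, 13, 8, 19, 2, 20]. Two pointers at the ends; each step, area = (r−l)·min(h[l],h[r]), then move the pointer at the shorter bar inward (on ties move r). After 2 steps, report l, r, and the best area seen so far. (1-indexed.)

[1,7] min(16,20)*6=96 best=96 * → l++
[2,7] min(3,20)*5=15 best=96 → l++

l=3, r=7, best area=96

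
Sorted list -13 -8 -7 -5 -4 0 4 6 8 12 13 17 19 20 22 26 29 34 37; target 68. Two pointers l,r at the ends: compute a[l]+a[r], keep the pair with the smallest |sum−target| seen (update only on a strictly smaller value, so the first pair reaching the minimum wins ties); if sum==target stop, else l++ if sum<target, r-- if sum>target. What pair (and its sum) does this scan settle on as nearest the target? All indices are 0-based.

pair (29, 37) with sum 66 (|Δ|=2)

l=0 r=18: -13+37=24 d=44 *, l++
l=1 r=18: -8+37=29 d=39 *, l++
l=2 r=18: -7+37=30 d=38 *, l++
l=3 r=18: -5+37=32 d=36 *, l++
l=4 r=18: -4+37=33 d=35 *, l++
l=5 r=18: 0+37=37 d=31 *, l++
l=6 r=18: 4+37=41 d=27 *, l++
l=7 r=18: 6+37=43 d=25 *, l++
l=8 r=18: 8+37=45 d=23 *, l++
l=9 r=18: 12+37=49 d=19 *, l++
l=10 r=18: 13+37=50 d=18 *, l++
l=11 r=18: 17+37=54 d=14 *, l++
l=12 r=18: 19+37=56 d=12 *, l++
l=13 r=18: 20+37=57 d=11 *, l++
l=14 r=18: 22+37=59 d=9 *, l++
l=15 r=18: 26+37=63 d=5 *, l++
l=16 r=18: 29+37=66 d=2 *, l++
l=17 r=18: 34+37=71 d=3, r--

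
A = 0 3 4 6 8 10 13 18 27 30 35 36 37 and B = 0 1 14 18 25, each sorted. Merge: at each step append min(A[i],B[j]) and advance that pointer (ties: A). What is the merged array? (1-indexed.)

[i=1,j=1] A[i]=0<=B[j]=0 take 0 → i++
[i=2,j=1] A[i]=3>B[j]=0 take 0 → j++
[i=2,j=2] A[i]=3>B[j]=1 take 1 → j++
[i=2,j=3] A[i]=3<=B[j]=14 take 3 → i++
[i=3,j=3] A[i]=4<=B[j]=14 take 4 → i++
[i=4,j=3] A[i]=6<=B[j]=14 take 6 → i++
[i=5,j=3] A[i]=8<=B[j]=14 take 8 → i++
[i=6,j=3] A[i]=10<=B[j]=14 take 10 → i++
[i=7,j=3] A[i]=13<=B[j]=14 take 13 → i++
[i=8,j=3] A[i]=18>B[j]=14 take 14 → j++
[i=8,j=4] A[i]=18<=B[j]=18 take 18 → i++
[i=9,j=4] A[i]=27>B[j]=18 take 18 → j++
[i=9,j=5] A[i]=27>B[j]=25 take 25 → j++
[i=9,j=6] B done, take A[i]=27 → i++
[i=10,j=6] B done, take A[i]=30 → i++
[i=11,j=6] B done, take A[i]=35 → i++
[i=12,j=6] B done, take A[i]=36 → i++
[i=13,j=6] B done, take A[i]=37 → i++

[0, 0, 1, 3, 4, 6, 8, 10, 13, 14, 18, 18, 25, 27, 30, 35, 36, 37]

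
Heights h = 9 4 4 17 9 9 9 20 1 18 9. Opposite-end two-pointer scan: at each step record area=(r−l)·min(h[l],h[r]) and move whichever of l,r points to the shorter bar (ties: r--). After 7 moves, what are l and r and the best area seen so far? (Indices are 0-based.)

l=6, r=9, best area=102

[0,10] min(9,9)*10=90 best=90 * → r--
[0,9] min(9,18)*9=81 best=90 → l++
[1,9] min(4,18)*8=32 best=90 → l++
[2,9] min(4,18)*7=28 best=90 → l++
[3,9] min(17,18)*6=102 best=102 * → l++
[4,9] min(9,18)*5=45 best=102 → l++
[5,9] min(9,18)*4=36 best=102 → l++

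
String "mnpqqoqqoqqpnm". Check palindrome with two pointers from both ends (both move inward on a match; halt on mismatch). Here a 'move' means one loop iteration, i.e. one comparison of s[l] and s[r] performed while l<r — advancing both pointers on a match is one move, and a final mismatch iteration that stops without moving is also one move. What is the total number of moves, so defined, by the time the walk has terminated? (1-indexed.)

7 moves

l=1 r=14: 'm'=='m', l++,r--
l=2 r=13: 'n'=='n', l++,r--
l=3 r=12: 'p'=='p', l++,r--
l=4 r=11: 'q'=='q', l++,r--
l=5 r=10: 'q'=='q', l++,r--
l=6 r=9: 'o'=='o', l++,r--
l=7 r=8: 'q'=='q', l++,r--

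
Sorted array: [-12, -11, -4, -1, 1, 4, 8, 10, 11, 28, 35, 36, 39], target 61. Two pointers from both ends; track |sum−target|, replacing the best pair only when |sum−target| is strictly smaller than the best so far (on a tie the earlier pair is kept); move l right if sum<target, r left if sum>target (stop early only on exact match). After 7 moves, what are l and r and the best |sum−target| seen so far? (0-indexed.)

[0,12] -12+39=27 d=34 * → l++
[1,12] -11+39=28 d=33 * → l++
[2,12] -4+39=35 d=26 * → l++
[3,12] -1+39=38 d=23 * → l++
[4,12] 1+39=40 d=21 * → l++
[5,12] 4+39=43 d=18 * → l++
[6,12] 8+39=47 d=14 * → l++

l=7, r=12, best |Δ|=14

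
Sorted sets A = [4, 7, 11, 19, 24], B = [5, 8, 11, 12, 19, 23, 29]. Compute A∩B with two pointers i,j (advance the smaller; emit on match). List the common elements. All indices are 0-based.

intersection = [11, 19]

i=0 j=0: 4<5, i++
i=1 j=0: 7>5, j++
i=1 j=1: 7<8, i++
i=2 j=1: 11>8, j++
i=2 j=2: 11==11 emit, i++,j++
i=3 j=3: 19>12, j++
i=3 j=4: 19==19 emit, i++,j++
i=4 j=5: 24>23, j++
i=4 j=6: 24<29, i++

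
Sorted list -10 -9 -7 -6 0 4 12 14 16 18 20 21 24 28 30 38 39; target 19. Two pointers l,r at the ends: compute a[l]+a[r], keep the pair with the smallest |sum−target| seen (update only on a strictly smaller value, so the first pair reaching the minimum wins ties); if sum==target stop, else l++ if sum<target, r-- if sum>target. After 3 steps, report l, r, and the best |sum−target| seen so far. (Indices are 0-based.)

l=0 r=16: -10+39=29 d=10 *, r--
l=0 r=15: -10+38=28 d=9 *, r--
l=0 r=14: -10+30=20 d=1 *, r--

l=0, r=13, best |Δ|=1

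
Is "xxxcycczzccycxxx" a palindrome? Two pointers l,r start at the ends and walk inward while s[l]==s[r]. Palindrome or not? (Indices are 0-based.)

palindrome

l=0 r=15: 'x'=='x', l++,r--
l=1 r=14: 'x'=='x', l++,r--
l=2 r=13: 'x'=='x', l++,r--
l=3 r=12: 'c'=='c', l++,r--
l=4 r=11: 'y'=='y', l++,r--
l=5 r=10: 'c'=='c', l++,r--
l=6 r=9: 'c'=='c', l++,r--
l=7 r=8: 'z'=='z', l++,r--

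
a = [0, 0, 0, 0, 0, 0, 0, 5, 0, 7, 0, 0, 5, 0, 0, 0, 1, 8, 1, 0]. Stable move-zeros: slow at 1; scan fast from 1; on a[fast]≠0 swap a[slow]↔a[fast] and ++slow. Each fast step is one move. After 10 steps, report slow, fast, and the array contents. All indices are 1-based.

slow=3, fast=11, a=[5, 7, 0, 0, 0, 0, 0, 0, 0, 0, 0, 0, 5, 0, 0, 0, 1, 8, 1, 0]

slow=1 fast=1: a[fast]=0, fast++
slow=1 fast=2: a[fast]=0, fast++
slow=1 fast=3: a[fast]=0, fast++
slow=1 fast=4: a[fast]=0, fast++
slow=1 fast=5: a[fast]=0, fast++
slow=1 fast=6: a[fast]=0, fast++
slow=1 fast=7: a[fast]=0, fast++
slow=1 fast=8: a[fast]=5≠0 swap→a[1]=5, slow++,fast++
slow=2 fast=9: a[fast]=0, fast++
slow=2 fast=10: a[fast]=7≠0 swap→a[2]=7, slow++,fast++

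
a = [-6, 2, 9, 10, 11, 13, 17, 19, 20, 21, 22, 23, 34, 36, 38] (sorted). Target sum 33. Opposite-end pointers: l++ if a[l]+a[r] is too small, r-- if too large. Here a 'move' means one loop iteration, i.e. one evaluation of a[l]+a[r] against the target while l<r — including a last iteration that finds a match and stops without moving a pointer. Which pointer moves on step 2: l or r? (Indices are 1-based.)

r

l=1 r=15: -6+38=32 <33, l++
l=2 r=15: 2+38=40 >33, r--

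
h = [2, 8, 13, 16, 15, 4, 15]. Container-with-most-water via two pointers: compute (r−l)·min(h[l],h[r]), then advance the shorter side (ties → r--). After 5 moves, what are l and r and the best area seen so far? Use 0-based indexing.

l=3, r=4, best area=52

[0,6] min(2,15)*6=12 best=12 * → l++
[1,6] min(8,15)*5=40 best=40 * → l++
[2,6] min(13,15)*4=52 best=52 * → l++
[3,6] min(16,15)*3=45 best=52 → r--
[3,5] min(16,4)*2=8 best=52 → r--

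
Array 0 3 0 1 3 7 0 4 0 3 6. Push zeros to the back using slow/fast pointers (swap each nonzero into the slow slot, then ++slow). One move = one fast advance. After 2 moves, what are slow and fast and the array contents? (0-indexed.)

(s=0,f=0) a[fast]=0 → fast++
(s=0,f=1) a[fast]=3≠0 swap→a[0]=3 → slow++,fast++

slow=1, fast=2, a=[3, 0, 0, 1, 3, 7, 0, 4, 0, 3, 6]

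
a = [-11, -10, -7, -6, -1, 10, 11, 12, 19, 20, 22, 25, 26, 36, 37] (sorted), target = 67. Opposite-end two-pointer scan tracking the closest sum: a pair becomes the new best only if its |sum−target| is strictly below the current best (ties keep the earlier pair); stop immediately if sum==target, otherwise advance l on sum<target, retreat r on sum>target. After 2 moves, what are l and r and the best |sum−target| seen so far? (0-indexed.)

l=0 r=14: -11+37=26 d=41 *, l++
l=1 r=14: -10+37=27 d=40 *, l++

l=2, r=14, best |Δ|=40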